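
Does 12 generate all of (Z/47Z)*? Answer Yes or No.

φ(47) = 47 − 1 = 46 = 2 · 23.
It suffices to check that the order of 12 is not a proper divisor of 46: compute 12^(46/q) for q ∈ {2, 23}.
12^23 ≡ 1 (mod 47)  [q = 2: ≡ 1 ✗]
12^2 ≡ 3 (mod 47)  [q = 23: ≢ 1 ✓]
Since 12^23 ≡ 1, the order of 12 divides 23 < 46, so 12 is not a primitive root.

No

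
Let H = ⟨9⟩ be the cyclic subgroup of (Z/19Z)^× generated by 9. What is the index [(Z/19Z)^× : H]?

2

The order of 9 must divide φ(19) = 19 − 1 = 18 = 2 · 3^2.
Divisors of 18: 1, 2, 3, 6, 9, 18.
Check 9^d mod 19 for each divisor in increasing order:
9^1 ≡ 9 (mod 19)
9^2 ≡ 5 (mod 19)
9^3 ≡ 7 (mod 19)
9^6 ≡ 11 (mod 19)
9^9 ≡ 1 (mod 19) ✓
So ord_19(9) = 9, hence |⟨9⟩| = 9.
[(Z/19Z)^× : ⟨9⟩] = 18/9 = 2.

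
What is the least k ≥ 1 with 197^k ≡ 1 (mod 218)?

54

Since 197 ∈ (Z/218Z)^×, its order divides φ(218) = φ(2)·φ(109) = 1·108 = 108 = 2^2 · 3^3.
Divisors of 108: 1, 2, 3, 4, 6, 9, 12, 18, 27, 36, 54, 108.
Test each divisor d:
197^1 ≡ 197
197^2 ≡ 5
197^3 ≡ 113
197^4 ≡ 25
197^6 ≡ 125
197^9 ≡ 173
197^12 ≡ 147
197^18 ≡ 63
197^27 ≡ 217
197^36 ≡ 45
197^54 ≡ 1
Therefore the multiplicative order of 197 modulo 218 is 54.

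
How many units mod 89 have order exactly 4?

2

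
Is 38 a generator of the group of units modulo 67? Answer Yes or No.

φ(67) = 67 − 1 = 66 = 2 · 3 · 11.
38 is a primitive root mod 67 iff 38^(φ(67)/q) ≢ 1 for every prime q | φ(67), i.e. q ∈ {2, 3, 11}.
38^33 ≡ 66 (mod 67)  [q = 2: ≢ 1 ✓]
38^22 ≡ 29 (mod 67)  [q = 3: ≢ 1 ✓]
38^6 ≡ 1 (mod 67)  [q = 11: ≡ 1 ✗]
The check at q = 11 fails, so 38 generates a proper subgroup.

No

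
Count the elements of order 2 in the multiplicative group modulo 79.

φ(79) = 79 − 1 = 78 = 2 · 3 · 13.
(Z/79Z)^× is cyclic (|G| = 78); a cyclic group of order m has exactly φ(d) elements of each order d | m, and none otherwise.
2 | 78, and φ(2) = 2 − 1 = 1.

1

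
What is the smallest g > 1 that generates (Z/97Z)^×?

5

φ(97) = 97 − 1 = 96 = 2^5 · 3.
Test candidates g = 2, 3, … against the prime factors q ∈ {2, 3} of φ(97): g is a generator iff g^(96/q) ≢ 1 for every such q.
g = 2: 2^48 ≡ 1 — hits 1, so not a primitive root.
g = 3: 3^48 ≡ 1 — hits 1, so not a primitive root.
g = 4: 4^48 ≡ 1 — hits 1, so not a primitive root.
g = 5: 5^48 ≡ 96; 5^32 ≡ 35 — none is 1, so 5 is a primitive root.
The smallest primitive root modulo 97 is 5.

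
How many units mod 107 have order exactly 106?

φ(107) = 107 − 1 = 106 = 2 · 53.
Since (Z/107Z)^× is cyclic of order 106, the number of elements of order d is φ(d) when d | 106 and 0 otherwise.
106 = 2 · 53 divides 106, and φ(106) = 52.

52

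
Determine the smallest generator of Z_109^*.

6

φ(109) = 109 − 1 = 108 = 2^2 · 3^3.
Test candidates g = 2, 3, … against the prime factors q ∈ {2, 3} of φ(109): g is a generator iff g^(108/q) ≢ 1 for every such q.
g = 2: 2^54 ≡ 108; 2^36 ≡ 1 — hits 1, so not a primitive root.
g = 3: 3^54 ≡ 1 — hits 1, so not a primitive root.
g = 4: 4^54 ≡ 1 — hits 1, so not a primitive root.
g = 5: 5^54 ≡ 1 — hits 1, so not a primitive root.
g = 6: 6^54 ≡ 108; 6^36 ≡ 63 — none is 1, so 6 is a primitive root.
So 6 is the smallest generator of (Z/109Z)^×.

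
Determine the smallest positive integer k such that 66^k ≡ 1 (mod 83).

By Lagrange's theorem, ord_83(66) divides φ(83) = 83 − 1 = 82 = 2 · 41.
Divisors of 82: 1, 2, 41, 82.
Test each divisor d:
66^1 ≡ 66 (mod 83)
66^2 ≡ 40 (mod 83)
66^41 ≡ 82 (mod 83)
66^82 ≡ 1 (mod 83) ✓
So ord_83(66) = 82.

82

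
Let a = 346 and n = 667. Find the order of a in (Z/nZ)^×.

The order of 346 must divide φ(667) = φ(23·29) = (23−1)·(29−1) = 22·28 = 616 = 2^3 · 7 · 11.
Divisors of 616: 1, 2, 4, 7, 8, 11, 14, 22, 28, 44, 56, 77, 88, 154, 308, 616.
Test each divisor d:
346^1 ≡ 346
346^2 ≡ 323
346^4 ≡ 277
346^7 ≡ 162
346^8 ≡ 24
346^11 ≡ 185
346^14 ≡ 231
346^22 ≡ 208
346^28 ≡ 1
The smallest such exponent is 28, so the order of 346 is 28.

28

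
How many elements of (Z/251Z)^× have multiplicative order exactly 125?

100

φ(251) = 251 − 1 = 250 = 2 · 5^3.
(Z/251Z)^× is cyclic (|G| = 250); a cyclic group of order m has exactly φ(d) elements of each order d | m, and none otherwise.
125 = 5^3 divides 250, and φ(125) = 100.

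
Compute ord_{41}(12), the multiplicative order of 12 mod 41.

40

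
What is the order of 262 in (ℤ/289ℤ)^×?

By Lagrange's theorem, ord_289(262) divides φ(289) = φ(17^2) = 17·(17−1) = 272 = 2^4 · 17.
Divisors of 272: 1, 2, 4, 8, 16, 17, 34, 68, 136, 272.
Check 262^d mod 289 for each divisor in increasing order:
262^1 ≡ 262 (mod 289)
262^2 ≡ 151 (mod 289)
262^4 ≡ 259 (mod 289)
262^8 ≡ 33 (mod 289)
262^16 ≡ 222 (mod 289)
262^17 ≡ 75 (mod 289)
262^34 ≡ 134 (mod 289)
262^68 ≡ 38 (mod 289)
262^136 ≡ 288 (mod 289)
262^272 ≡ 1 (mod 289) ✓
Therefore the multiplicative order of 262 modulo 289 is 272.

272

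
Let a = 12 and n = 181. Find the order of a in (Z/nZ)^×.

By Lagrange's theorem, ord_181(12) divides φ(181) = 181 − 1 = 180 = 2^2 · 3^2 · 5.
Divisors of 180: 1, 2, 3, 4, 5, 6, 9, 10, 12, 15, 18, 20, 30, 36, 45, 60, 90, 180.
Compute 12^d (mod 181) for the divisors d until we hit 1:
12^1 ≡ 12
12^2 ≡ 144
12^3 ≡ 99
12^4 ≡ 102
12^5 ≡ 138
12^6 ≡ 27
12^9 ≡ 139
12^10 ≡ 39
12^12 ≡ 5
12^15 ≡ 133
12^18 ≡ 135
12^20 ≡ 73
12^30 ≡ 132
12^36 ≡ 125
12^45 ≡ 180
12^60 ≡ 48
12^90 ≡ 1
The smallest such exponent is 90, so the order of 12 is 90.

90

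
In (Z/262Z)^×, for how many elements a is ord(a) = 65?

φ(262) = φ(2)·φ(131) = 1·130 = 130 = 2 · 5 · 13.
In a cyclic group of order 130, there are φ(d) elements of order d for each divisor d of 130, and zero for non-divisors.
65 = 5 · 13 divides 130, and φ(65) = 48.

48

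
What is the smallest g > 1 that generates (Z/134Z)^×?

7

φ(134) = φ(2)·φ(67) = 1·66 = 66 = 2 · 3 · 11.
Test candidates g = 2, 3, … against the prime factors q ∈ {2, 3, 11} of φ(134): g is a generator iff g^(66/q) ≢ 1 for every such q.
g = 2: gcd(2, 134) = 2 > 1, not a unit — skip.
g = 3: 3^33 ≡ 133; 3^22 ≡ 1 — hits 1, so not a primitive root.
g = 4: gcd(4, 134) = 2 > 1, not a unit — skip.
g = 5: 5^33 ≡ 133; 5^22 ≡ 1 — hits 1, so not a primitive root.
g = 6: gcd(6, 134) = 2 > 1, not a unit — skip.
g = 7: 7^33 ≡ 133; 7^22 ≡ 29; 7^6 ≡ 131 — none is 1, so 7 is a primitive root.
So 7 is the smallest generator of (Z/134Z)^×.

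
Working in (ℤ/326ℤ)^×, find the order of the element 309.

27

By Lagrange's theorem, ord_326(309) divides φ(326) = φ(2)·φ(163) = 1·162 = 162 = 2 · 3^4.
Divisors of 162: 1, 2, 3, 6, 9, 18, 27, 54, 81, 162.
Check 309^d mod 326 for each divisor in increasing order:
309^1 ≡ 309 (mod 326)
309^2 ≡ 289 (mod 326)
309^3 ≡ 303 (mod 326)
309^6 ≡ 203 (mod 326)
309^9 ≡ 221 (mod 326)
309^18 ≡ 267 (mod 326)
309^27 ≡ 1 (mod 326) ✓
Therefore the multiplicative order of 309 modulo 326 is 27.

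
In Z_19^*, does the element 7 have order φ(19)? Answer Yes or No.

No

φ(19) = 19 − 1 = 18 = 2 · 3^2.
It suffices to check that the order of 7 is not a proper divisor of 18: compute 7^(18/q) for q ∈ {2, 3}.
7^9 ≡ 1 (mod 19)  [q = 2: ≡ 1 ✗]
7^6 ≡ 1 (mod 19)  [q = 3: ≡ 1 ✗]
The check at q = 2 fails, so 7 generates a proper subgroup.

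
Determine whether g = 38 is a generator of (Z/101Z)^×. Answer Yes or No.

φ(101) = 101 − 1 = 100 = 2^2 · 5^2.
It suffices to check that the order of 38 is not a proper divisor of 100: compute 38^(100/q) for q ∈ {2, 5}.
38^50 ≡ 100 (mod 101)  [q = 2: ≢ 1 ✓]
38^20 ≡ 36 (mod 101)  [q = 5: ≢ 1 ✓]
All checks pass, so 38 has order 100 and is a primitive root modulo 101.

Yes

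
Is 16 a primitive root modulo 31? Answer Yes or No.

No

φ(31) = 31 − 1 = 30 = 2 · 3 · 5.
An element g generates (Z/31Z)^× iff g^(30/q) ≢ 1 (mod 31) for each prime q ∈ {2, 3, 5}.
16^15 ≡ 1 (mod 31)  [q = 2: ≡ 1 ✗]
16^10 ≡ 1 (mod 31)  [q = 3: ≡ 1 ✗]
16^6 ≡ 16 (mod 31)  [q = 5: ≢ 1 ✓]
16^15 ≡ 1 shows ord(16) | 15, strictly less than φ(31); not a primitive root.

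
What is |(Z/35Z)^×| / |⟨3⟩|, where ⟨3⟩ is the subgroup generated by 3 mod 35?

2

The order of 3 must divide φ(35) = φ(5·7) = (5−1)·(7−1) = 4·6 = 24 = 2^3 · 3.
Divisors of 24: 1, 2, 3, 4, 6, 8, 12, 24.
Compute 3^d (mod 35) for the divisors d until we hit 1:
3^1 ≡ 3
3^2 ≡ 9
3^3 ≡ 27
3^4 ≡ 11
3^6 ≡ 29
3^8 ≡ 16
3^12 ≡ 1
Thus |⟨3⟩| = ord(3) = 12.
[(Z/35Z)^× : ⟨3⟩] = 24/12 = 2.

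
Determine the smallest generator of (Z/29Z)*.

φ(29) = 29 − 1 = 28 = 2^2 · 7.
Test candidates g = 2, 3, … against the prime factors q ∈ {2, 7} of φ(29): g is a generator iff g^(28/q) ≢ 1 for every such q.
g = 2: 2^14 ≡ 28; 2^4 ≡ 16 — none is 1, so 2 is a primitive root.
So 2 is the smallest generator of (Z/29Z)^×.

2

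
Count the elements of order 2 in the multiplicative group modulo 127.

φ(127) = 127 − 1 = 126 = 2 · 3^2 · 7.
In a cyclic group of order 126, there are φ(d) elements of order d for each divisor d of 126, and zero for non-divisors.
2 | 126, and φ(2) = 2 − 1 = 1.

1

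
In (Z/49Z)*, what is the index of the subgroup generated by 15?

6

The order of 15 must divide φ(49) = φ(7^2) = 7·(7−1) = 42 = 2 · 3 · 7.
Divisors of 42: 1, 2, 3, 6, 7, 14, 21, 42.
Compute 15^d (mod 49) for the divisors d until we hit 1:
15^1 ≡ 15
15^2 ≡ 29
15^3 ≡ 43
15^6 ≡ 36
15^7 ≡ 1
The order of 15 is 7, so the subgroup it generates has 7 elements.
Index = |(Z/49Z)^×| / |⟨15⟩| = 42 / 7 = 6.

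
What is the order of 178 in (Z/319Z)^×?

By Lagrange's theorem, ord_319(178) divides φ(319) = φ(11·29) = (11−1)·(29−1) = 10·28 = 280 = 2^3 · 5 · 7.
Divisors of 280: 1, 2, 4, 5, 7, 8, 10, 14, 20, 28, 35, 40, 56, 70, 140, 280.
Compute 178^d (mod 319) for the divisors d until we hit 1:
178^1 ≡ 178
178^2 ≡ 103
178^4 ≡ 82
178^5 ≡ 241
178^7 ≡ 260
178^8 ≡ 25
178^10 ≡ 23
178^14 ≡ 291
178^20 ≡ 210
178^28 ≡ 146
178^35 ≡ 318
178^40 ≡ 78
178^56 ≡ 262
178^70 ≡ 1
So ord_319(178) = 70.

70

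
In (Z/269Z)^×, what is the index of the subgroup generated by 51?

2

Since 51 ∈ (Z/269Z)^×, its order divides φ(269) = 269 − 1 = 268 = 2^2 · 67.
Divisors of 268: 1, 2, 4, 67, 134, 268.
Test each divisor d:
51^1 ≡ 51 (mod 269)
51^2 ≡ 180 (mod 269)
51^4 ≡ 120 (mod 269)
51^67 ≡ 268 (mod 269)
51^134 ≡ 1 (mod 269) ✓
So ord_269(51) = 134, hence |⟨51⟩| = 134.
The index is φ(269) / ord(51) = 268 / 134 = 2.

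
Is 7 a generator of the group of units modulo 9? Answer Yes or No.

No

φ(9) = φ(3^2) = 3·(3−1) = 6 = 2 · 3.
An element g generates (Z/9Z)^× iff g^(6/q) ≢ 1 (mod 9) for each prime q ∈ {2, 3}.
7^3 ≡ 1 (mod 9)  [q = 2: ≡ 1 ✗]
7^2 ≡ 4 (mod 9)  [q = 3: ≢ 1 ✓]
7^3 ≡ 1 shows ord(7) | 3, strictly less than φ(9); not a primitive root.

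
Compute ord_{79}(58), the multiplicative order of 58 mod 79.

26

By Lagrange's theorem, ord_79(58) divides φ(79) = 79 − 1 = 78 = 2 · 3 · 13.
Divisors of 78: 1, 2, 3, 6, 13, 26, 39, 78.
Compute 58^d (mod 79) for the divisors d until we hit 1:
58^1 ≡ 58 (mod 79)
58^2 ≡ 46 (mod 79)
58^3 ≡ 61 (mod 79)
58^6 ≡ 8 (mod 79)
58^13 ≡ 78 (mod 79)
58^26 ≡ 1 (mod 79) ✓
The smallest such exponent is 26, so the order of 58 is 26.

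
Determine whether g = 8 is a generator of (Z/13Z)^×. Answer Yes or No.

No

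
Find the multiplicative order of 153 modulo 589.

The order of 153 must divide φ(589) = φ(19·31) = (19−1)·(31−1) = 18·30 = 540 = 2^2 · 3^3 · 5.
Divisors of 540: 1, 2, 3, 4, 5, 6, 9, 10, 12, 15, 18, 20, 27, 30, 36, 45, 54, 60, 90, 108, 135, 180, 270, 540.
Check 153^d mod 589 for each divisor in increasing order:
153^1 ≡ 153
153^2 ≡ 438
153^3 ≡ 457
153^4 ≡ 419
153^5 ≡ 495
153^6 ≡ 343
153^9 ≡ 77
153^10 ≡ 1
Hence ord(153) = 10.

10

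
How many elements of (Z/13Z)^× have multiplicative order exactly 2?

1

φ(13) = 13 − 1 = 12 = 2^2 · 3.
Since (Z/13Z)^× is cyclic of order 12, the number of elements of order d is φ(d) when d | 12 and 0 otherwise.
2 | 12, and φ(2) = 2 − 1 = 1.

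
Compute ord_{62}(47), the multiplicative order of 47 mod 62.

5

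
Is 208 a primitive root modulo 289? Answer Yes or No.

No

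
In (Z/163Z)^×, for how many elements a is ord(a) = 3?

2

φ(163) = 163 − 1 = 162 = 2 · 3^4.
In a cyclic group of order 162, there are φ(d) elements of order d for each divisor d of 162, and zero for non-divisors.
3 | 162, and φ(3) = 3 − 1 = 2.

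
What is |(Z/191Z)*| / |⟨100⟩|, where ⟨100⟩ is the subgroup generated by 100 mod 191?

Since 100 ∈ (Z/191Z)^×, its order divides φ(191) = 191 − 1 = 190 = 2 · 5 · 19.
Divisors of 190: 1, 2, 5, 10, 19, 38, 95, 190.
Compute 100^d (mod 191) for the divisors d until we hit 1:
100^1 ≡ 100 (mod 191)
100^2 ≡ 68 (mod 191)
100^5 ≡ 180 (mod 191)
100^10 ≡ 121 (mod 191)
100^19 ≡ 49 (mod 191)
100^38 ≡ 109 (mod 191)
100^95 ≡ 1 (mod 191) ✓
The order of 100 is 95, so the subgroup it generates has 95 elements.
The index is φ(191) / ord(100) = 190 / 95 = 2.

2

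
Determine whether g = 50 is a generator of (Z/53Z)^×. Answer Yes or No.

φ(53) = 53 − 1 = 52 = 2^2 · 13.
Test 50^(52/q) mod 53 for each prime factor q of 52:
50^26 ≡ 52 (mod 53)  [q = 2: ≢ 1 ✓]
50^4 ≡ 28 (mod 53)  [q = 13: ≢ 1 ✓]
All checks pass, so 50 has order 52 and is a primitive root modulo 53.

Yes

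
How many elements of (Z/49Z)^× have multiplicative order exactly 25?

0

φ(49) = φ(7^2) = 7·(7−1) = 42 = 2 · 3 · 7.
In a cyclic group of order 42, there are φ(d) elements of order d for each divisor d of 42, and zero for non-divisors.
25 does not divide 42, so no element of (Z/49Z)^× has order 25.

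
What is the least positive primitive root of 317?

2

φ(317) = 317 − 1 = 316 = 2^2 · 79.
g is a primitive root iff g^(316/q) ≢ 1 (mod 317) for each prime q ∈ {2, 79}.
g = 2: 2^158 ≡ 316; 2^4 ≡ 16 — none is 1, so 2 is a primitive root.
Hence the least primitive root of 317 is 2.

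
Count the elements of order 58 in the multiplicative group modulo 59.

28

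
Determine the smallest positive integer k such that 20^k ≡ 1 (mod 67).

66

By Lagrange's theorem, ord_67(20) divides φ(67) = 67 − 1 = 66 = 2 · 3 · 11.
Divisors of 66: 1, 2, 3, 6, 11, 22, 33, 66.
Compute 20^d (mod 67) for the divisors d until we hit 1:
20^1 ≡ 20 (mod 67)
20^2 ≡ 65 (mod 67)
20^3 ≡ 27 (mod 67)
20^6 ≡ 59 (mod 67)
20^11 ≡ 30 (mod 67)
20^22 ≡ 29 (mod 67)
20^33 ≡ 66 (mod 67)
20^66 ≡ 1 (mod 67) ✓
Therefore the multiplicative order of 20 modulo 67 is 66.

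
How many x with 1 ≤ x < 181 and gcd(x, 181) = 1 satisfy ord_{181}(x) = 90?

24

φ(181) = 181 − 1 = 180 = 2^2 · 3^2 · 5.
Since (Z/181Z)^× is cyclic of order 180, the number of elements of order d is φ(d) when d | 180 and 0 otherwise.
90 = 2 · 3^2 · 5 divides 180, and φ(90) = 24.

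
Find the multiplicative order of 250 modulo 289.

The order of 250 must divide φ(289) = φ(17^2) = 17·(17−1) = 272 = 2^4 · 17.
Divisors of 272: 1, 2, 4, 8, 16, 17, 34, 68, 136, 272.
Check 250^d mod 289 for each divisor in increasing order:
250^1 ≡ 250 (mod 289)
250^2 ≡ 76 (mod 289)
250^4 ≡ 285 (mod 289)
250^8 ≡ 16 (mod 289)
250^16 ≡ 256 (mod 289)
250^17 ≡ 131 (mod 289)
250^34 ≡ 110 (mod 289)
250^68 ≡ 251 (mod 289)
250^136 ≡ 288 (mod 289)
250^272 ≡ 1 (mod 289) ✓
Hence ord(250) = 272.

272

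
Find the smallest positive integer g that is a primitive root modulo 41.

6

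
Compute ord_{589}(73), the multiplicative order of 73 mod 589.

The order of 73 must divide φ(589) = φ(19·31) = (19−1)·(31−1) = 18·30 = 540 = 2^2 · 3^3 · 5.
Divisors of 540: 1, 2, 3, 4, 5, 6, 9, 10, 12, 15, 18, 20, 27, 30, 36, 45, 54, 60, 90, 108, 135, 180, 270, 540.
Compute 73^d (mod 589) for the divisors d until we hit 1:
73^1 ≡ 73
73^2 ≡ 28
73^3 ≡ 277
73^4 ≡ 195
73^5 ≡ 99
73^6 ≡ 159
73^9 ≡ 457
73^10 ≡ 377
73^12 ≡ 543
73^15 ≡ 216
73^18 ≡ 343
73^20 ≡ 180
73^27 ≡ 77
73^30 ≡ 125
73^36 ≡ 438
73^45 ≡ 495
73^54 ≡ 39
73^60 ≡ 311
73^90 ≡ 1
Hence ord(73) = 90.

90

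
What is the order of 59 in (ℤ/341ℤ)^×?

ord(59) | φ(341) = φ(11·31) = (11−1)·(31−1) = 10·30 = 300 = 2^2 · 3 · 5^2.
Divisors of 300: 1, 2, 3, 4, 5, 6, 10, 12, 15, 20, 25, 30, 50, 60, 75, 100, 150, 300.
Compute 59^d (mod 341) for the divisors d until we hit 1:
59^1 ≡ 59 (mod 341)
59^2 ≡ 71 (mod 341)
59^3 ≡ 97 (mod 341)
59^4 ≡ 267 (mod 341)
59^5 ≡ 67 (mod 341)
59^6 ≡ 202 (mod 341)
59^10 ≡ 56 (mod 341)
59^12 ≡ 225 (mod 341)
59^15 ≡ 1 (mod 341) ✓
The smallest such exponent is 15, so the order of 59 is 15.

15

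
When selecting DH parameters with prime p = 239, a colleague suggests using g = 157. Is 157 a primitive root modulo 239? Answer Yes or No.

No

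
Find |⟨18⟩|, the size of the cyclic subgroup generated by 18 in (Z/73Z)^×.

ord(18) | φ(73) = 73 − 1 = 72 = 2^3 · 3^2.
Divisors of 72: 1, 2, 3, 4, 6, 8, 9, 12, 18, 24, 36, 72.
Check 18^d mod 73 for each divisor in increasing order:
18^1 ≡ 18 (mod 73)
18^2 ≡ 32 (mod 73)
18^3 ≡ 65 (mod 73)
18^4 ≡ 2 (mod 73)
18^6 ≡ 64 (mod 73)
18^8 ≡ 4 (mod 73)
18^9 ≡ 72 (mod 73)
18^12 ≡ 8 (mod 73)
18^18 ≡ 1 (mod 73) ✓
The smallest such exponent is 18, so the order of 18 is 18.

18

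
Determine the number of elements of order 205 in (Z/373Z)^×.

φ(373) = 373 − 1 = 372 = 2^2 · 3 · 31.
Since (Z/373Z)^× is cyclic of order 372, the number of elements of order d is φ(d) when d | 372 and 0 otherwise.
Here 372 is not a multiple of 205, so there are no elements of order 205.

0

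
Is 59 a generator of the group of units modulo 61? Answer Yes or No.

Yes

φ(61) = 61 − 1 = 60 = 2^2 · 3 · 5.
It suffices to check that the order of 59 is not a proper divisor of 60: compute 59^(60/q) for q ∈ {2, 3, 5}.
59^30 ≡ 60 (mod 61)  [q = 2: ≢ 1 ✓]
59^20 ≡ 47 (mod 61)  [q = 3: ≢ 1 ✓]
59^12 ≡ 9 (mod 61)  [q = 5: ≢ 1 ✓]
All checks pass, so 59 has order 60 and is a primitive root modulo 61.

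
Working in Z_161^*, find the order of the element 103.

66

ord(103) | φ(161) = φ(7·23) = (7−1)·(23−1) = 6·22 = 132 = 2^2 · 3 · 11.
Divisors of 132: 1, 2, 3, 4, 6, 11, 12, 22, 33, 44, 66, 132.
Evaluate successive powers at the divisors of 132:
103^1 ≡ 103
103^2 ≡ 144
103^3 ≡ 20
103^4 ≡ 128
103^6 ≡ 78
103^11 ≡ 45
103^12 ≡ 127
103^22 ≡ 93
103^33 ≡ 160
103^44 ≡ 116
103^66 ≡ 1
Therefore the multiplicative order of 103 modulo 161 is 66.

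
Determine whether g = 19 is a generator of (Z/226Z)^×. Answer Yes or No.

Yes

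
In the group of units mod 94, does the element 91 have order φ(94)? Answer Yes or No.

Yes

φ(94) = φ(2)·φ(47) = 1·46 = 46 = 2 · 23.
Test 91^(46/q) mod 94 for each prime factor q of 46:
91^23 ≡ 93 (mod 94)  [q = 2: ≢ 1 ✓]
91^2 ≡ 9 (mod 94)  [q = 23: ≢ 1 ✓]
Every test exponent gives a nontrivial residue, hence 91 generates the full group.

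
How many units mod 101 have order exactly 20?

φ(101) = 101 − 1 = 100 = 2^2 · 5^2.
Since (Z/101Z)^× is cyclic of order 100, the number of elements of order d is φ(d) when d | 100 and 0 otherwise.
20 = 2^2 · 5 divides 100, and φ(20) = 8.

8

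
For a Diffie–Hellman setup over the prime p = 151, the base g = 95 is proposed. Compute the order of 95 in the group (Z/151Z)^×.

75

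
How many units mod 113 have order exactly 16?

φ(113) = 113 − 1 = 112 = 2^4 · 7.
(Z/113Z)^× is cyclic (|G| = 112); a cyclic group of order m has exactly φ(d) elements of each order d | m, and none otherwise.
16 = 2^4 divides 112, and φ(16) = 8.

8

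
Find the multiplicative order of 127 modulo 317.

316

By Lagrange's theorem, ord_317(127) divides φ(317) = 317 − 1 = 316 = 2^2 · 79.
Divisors of 316: 1, 2, 4, 79, 158, 316.
Compute 127^d (mod 317) for the divisors d until we hit 1:
127^1 ≡ 127 (mod 317)
127^2 ≡ 279 (mod 317)
127^4 ≡ 176 (mod 317)
127^79 ≡ 203 (mod 317)
127^158 ≡ 316 (mod 317)
127^316 ≡ 1 (mod 317) ✓
Hence ord(127) = 316.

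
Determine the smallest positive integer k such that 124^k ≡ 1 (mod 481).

The order of 124 must divide φ(481) = φ(13·37) = (13−1)·(37−1) = 12·36 = 432 = 2^4 · 3^3.
Divisors of 432: 1, 2, 3, 4, 6, 8, 9, 12, 16, 18, 24, 27, 36, 48, 54, 72, 108, 144, 216, 432.
Test each divisor d:
124^1 ≡ 124 (mod 481)
124^2 ≡ 465 (mod 481)
124^3 ≡ 421 (mod 481)
124^4 ≡ 256 (mod 481)
124^6 ≡ 233 (mod 481)
124^8 ≡ 120 (mod 481)
124^9 ≡ 450 (mod 481)
124^12 ≡ 417 (mod 481)
124^16 ≡ 451 (mod 481)
124^18 ≡ 480 (mod 481)
124^24 ≡ 248 (mod 481)
124^27 ≡ 31 (mod 481)
124^36 ≡ 1 (mod 481) ✓
So ord_481(124) = 36.

36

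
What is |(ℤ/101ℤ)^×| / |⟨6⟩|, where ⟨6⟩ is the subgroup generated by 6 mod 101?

The order of 6 must divide φ(101) = 101 − 1 = 100 = 2^2 · 5^2.
Divisors of 100: 1, 2, 4, 5, 10, 20, 25, 50, 100.
Evaluate successive powers at the divisors of 100:
6^1 ≡ 6 (mod 101)
6^2 ≡ 36 (mod 101)
6^4 ≡ 84 (mod 101)
6^5 ≡ 100 (mod 101)
6^10 ≡ 1 (mod 101) ✓
So ord_101(6) = 10, hence |⟨6⟩| = 10.
[(Z/101Z)^× : ⟨6⟩] = 100/10 = 10.

10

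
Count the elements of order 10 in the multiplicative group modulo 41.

4

φ(41) = 41 − 1 = 40 = 2^3 · 5.
(Z/41Z)^× is cyclic (|G| = 40); a cyclic group of order m has exactly φ(d) elements of each order d | m, and none otherwise.
10 = 2 · 5 divides 40, and φ(10) = 4.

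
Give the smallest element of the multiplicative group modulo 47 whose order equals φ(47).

5

φ(47) = 47 − 1 = 46 = 2 · 23.
Test candidates g = 2, 3, … against the prime factors q ∈ {2, 23} of φ(47): g is a generator iff g^(46/q) ≢ 1 for every such q.
g = 2: 2^23 ≡ 1 — hits 1, so not a primitive root.
g = 3: 3^23 ≡ 1 — hits 1, so not a primitive root.
g = 4: 4^23 ≡ 1 — hits 1, so not a primitive root.
g = 5: 5^23 ≡ 46; 5^2 ≡ 25 — none is 1, so 5 is a primitive root.
Hence the least primitive root of 47 is 5.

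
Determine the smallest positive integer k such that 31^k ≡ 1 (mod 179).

ord(31) | φ(179) = 179 − 1 = 178 = 2 · 89.
Divisors of 178: 1, 2, 89, 178.
Compute 31^d (mod 179) for the divisors d until we hit 1:
31^1 ≡ 31
31^2 ≡ 66
31^89 ≡ 1
So ord_179(31) = 89.

89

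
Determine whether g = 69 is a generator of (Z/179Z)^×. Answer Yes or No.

Yes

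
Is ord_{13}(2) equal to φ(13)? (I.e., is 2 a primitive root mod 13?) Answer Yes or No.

φ(13) = 13 − 1 = 12 = 2^2 · 3.
It suffices to check that the order of 2 is not a proper divisor of 12: compute 2^(12/q) for q ∈ {2, 3}.
2^6 ≡ 12 (mod 13)  [q = 2: ≢ 1 ✓]
2^4 ≡ 3 (mod 13)  [q = 3: ≢ 1 ✓]
Every test exponent gives a nontrivial residue, hence 2 generates the full group.

Yes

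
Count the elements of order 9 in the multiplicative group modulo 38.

6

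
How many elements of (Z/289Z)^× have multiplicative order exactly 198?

φ(289) = φ(17^2) = 17·(17−1) = 272 = 2^4 · 17.
In a cyclic group of order 272, there are φ(d) elements of order d for each divisor d of 272, and zero for non-divisors.
Here 272 is not a multiple of 198, so there are no elements of order 198.

0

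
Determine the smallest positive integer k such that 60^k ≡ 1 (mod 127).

By Lagrange's theorem, ord_127(60) divides φ(127) = 127 − 1 = 126 = 2 · 3^2 · 7.
Divisors of 126: 1, 2, 3, 6, 7, 9, 14, 18, 21, 42, 63, 126.
Evaluate successive powers at the divisors of 126:
60^1 ≡ 60 (mod 127)
60^2 ≡ 44 (mod 127)
60^3 ≡ 100 (mod 127)
60^6 ≡ 94 (mod 127)
60^7 ≡ 52 (mod 127)
60^9 ≡ 2 (mod 127)
60^14 ≡ 37 (mod 127)
60^18 ≡ 4 (mod 127)
60^21 ≡ 19 (mod 127)
60^42 ≡ 107 (mod 127)
60^63 ≡ 1 (mod 127) ✓
The smallest such exponent is 63, so the order of 60 is 63.

63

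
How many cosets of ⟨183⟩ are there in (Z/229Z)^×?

4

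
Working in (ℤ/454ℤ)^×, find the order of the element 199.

The order of 199 must divide φ(454) = φ(2)·φ(227) = 1·226 = 226 = 2 · 113.
Divisors of 226: 1, 2, 113, 226.
Compute 199^d (mod 454) for the divisors d until we hit 1:
199^1 ≡ 199 (mod 454)
199^2 ≡ 103 (mod 454)
199^113 ≡ 453 (mod 454)
199^226 ≡ 1 (mod 454) ✓
So ord_454(199) = 226.

226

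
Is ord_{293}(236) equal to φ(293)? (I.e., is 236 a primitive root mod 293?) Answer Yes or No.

No

φ(293) = 293 − 1 = 292 = 2^2 · 73.
An element g generates (Z/293Z)^× iff g^(292/q) ≢ 1 (mod 293) for each prime q ∈ {2, 73}.
236^146 ≡ 1 (mod 293)  [q = 2: ≡ 1 ✗]
236^4 ≡ 90 (mod 293)  [q = 73: ≢ 1 ✓]
The check at q = 2 fails, so 236 generates a proper subgroup.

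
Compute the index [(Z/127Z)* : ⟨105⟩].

7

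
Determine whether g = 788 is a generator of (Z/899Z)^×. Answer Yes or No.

899 = 29 · 31 is a product of two distinct odd primes, so (Z/899Z)^× ≅ (Z/29Z)^× × (Z/31Z)^× is not cyclic.
No primitive root modulo 899 exists; in particular 788 is not one.

No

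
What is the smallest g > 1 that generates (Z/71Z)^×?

7

φ(71) = 71 − 1 = 70 = 2 · 5 · 7.
Test candidates g = 2, 3, … against the prime factors q ∈ {2, 5, 7} of φ(71): g is a generator iff g^(70/q) ≢ 1 for every such q.
g = 2: 2^35 ≡ 1 — hits 1, so not a primitive root.
g = 3: 3^35 ≡ 1 — hits 1, so not a primitive root.
g = 4: 4^35 ≡ 1 — hits 1, so not a primitive root.
g = 5: 5^35 ≡ 1 — hits 1, so not a primitive root.
g = 6: 6^35 ≡ 1 — hits 1, so not a primitive root.
g = 7: 7^35 ≡ 70; 7^14 ≡ 54; 7^10 ≡ 45 — none is 1, so 7 is a primitive root.
So 7 is the smallest generator of (Z/71Z)^×.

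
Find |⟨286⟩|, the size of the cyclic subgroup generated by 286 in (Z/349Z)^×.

348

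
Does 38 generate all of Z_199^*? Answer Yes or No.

Yes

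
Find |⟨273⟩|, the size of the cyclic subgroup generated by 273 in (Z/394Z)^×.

ord(273) | φ(394) = φ(2)·φ(197) = 1·196 = 196 = 2^2 · 7^2.
Divisors of 196: 1, 2, 4, 7, 14, 28, 49, 98, 196.
Check 273^d mod 394 for each divisor in increasing order:
273^1 ≡ 273 (mod 394)
273^2 ≡ 63 (mod 394)
273^4 ≡ 29 (mod 394)
273^7 ≡ 361 (mod 394)
273^14 ≡ 301 (mod 394)
273^28 ≡ 375 (mod 394)
273^49 ≡ 1 (mod 394) ✓
Hence ord(273) = 49.

49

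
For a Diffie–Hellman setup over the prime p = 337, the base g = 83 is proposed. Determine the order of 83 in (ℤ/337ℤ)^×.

The order of 83 must divide φ(337) = 337 − 1 = 336 = 2^4 · 3 · 7.
Divisors of 336: 1, 2, 3, 4, 6, 7, 8, 12, 14, 16, 21, 24, 28, 42, 48, 56, 84, 112, 168, 336.
Compute 83^d (mod 337) for the divisors d until we hit 1:
83^1 ≡ 83
83^2 ≡ 149
83^3 ≡ 235
83^4 ≡ 296
83^6 ≡ 294
83^7 ≡ 138
83^8 ≡ 333
83^12 ≡ 164
83^14 ≡ 172
83^16 ≡ 16
83^21 ≡ 146
83^24 ≡ 273
83^28 ≡ 265
83^42 ≡ 85
83^48 ≡ 52
83^56 ≡ 129
83^84 ≡ 148
83^112 ≡ 128
83^168 ≡ 336
83^336 ≡ 1
So ord_337(83) = 336.

336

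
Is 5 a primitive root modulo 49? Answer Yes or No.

Yes

φ(49) = φ(7^2) = 7·(7−1) = 42 = 2 · 3 · 7.
Test 5^(42/q) mod 49 for each prime factor q of 42:
5^21 ≡ 48 (mod 49)  [q = 2: ≢ 1 ✓]
5^14 ≡ 18 (mod 49)  [q = 3: ≢ 1 ✓]
5^6 ≡ 43 (mod 49)  [q = 7: ≢ 1 ✓]
All checks pass, so 5 has order 42 and is a primitive root modulo 49.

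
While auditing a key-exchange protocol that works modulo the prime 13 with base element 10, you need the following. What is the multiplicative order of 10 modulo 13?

6

ord(10) | φ(13) = 13 − 1 = 12 = 2^2 · 3.
Divisors of 12: 1, 2, 3, 4, 6, 12.
Compute 10^d (mod 13) for the divisors d until we hit 1:
10^1 ≡ 10
10^2 ≡ 9
10^3 ≡ 12
10^4 ≡ 3
10^6 ≡ 1
Hence ord(10) = 6.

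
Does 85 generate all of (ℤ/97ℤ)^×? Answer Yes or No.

No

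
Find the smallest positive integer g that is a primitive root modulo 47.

φ(47) = 47 − 1 = 46 = 2 · 23.
g is a primitive root iff g^(46/q) ≢ 1 (mod 47) for each prime q ∈ {2, 23}.
g = 2: 2^23 ≡ 1 — hits 1, so not a primitive root.
g = 3: 3^23 ≡ 1 — hits 1, so not a primitive root.
g = 4: 4^23 ≡ 1 — hits 1, so not a primitive root.
g = 5: 5^23 ≡ 46; 5^2 ≡ 25 — none is 1, so 5 is a primitive root.
So 5 is the smallest generator of (Z/47Z)^×.

5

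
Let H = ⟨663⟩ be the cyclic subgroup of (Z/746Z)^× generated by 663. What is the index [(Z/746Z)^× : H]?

Since 663 ∈ (Z/746Z)^×, its order divides φ(746) = φ(2)·φ(373) = 1·372 = 372 = 2^2 · 3 · 31.
Divisors of 372: 1, 2, 3, 4, 6, 12, 31, 62, 93, 124, 186, 372.
Compute 663^d (mod 746) for the divisors d until we hit 1:
663^1 ≡ 663 (mod 746)
663^2 ≡ 175 (mod 746)
663^3 ≡ 395 (mod 746)
663^4 ≡ 39 (mod 746)
663^6 ≡ 111 (mod 746)
663^12 ≡ 385 (mod 746)
663^31 ≡ 89 (mod 746)
663^62 ≡ 461 (mod 746)
663^93 ≡ 745 (mod 746)
663^124 ≡ 657 (mod 746)
663^186 ≡ 1 (mod 746) ✓
Thus |⟨663⟩| = ord(663) = 186.
The index is φ(746) / ord(663) = 372 / 186 = 2.

2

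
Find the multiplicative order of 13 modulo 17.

4

The order of 13 must divide φ(17) = 17 − 1 = 16 = 2^4.
Divisors of 16: 1, 2, 4, 8, 16.
Evaluate successive powers at the divisors of 16:
13^1 ≡ 13 (mod 17)
13^2 ≡ 16 (mod 17)
13^4 ≡ 1 (mod 17) ✓
Therefore the multiplicative order of 13 modulo 17 is 4.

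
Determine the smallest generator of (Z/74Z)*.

5

φ(74) = φ(2)·φ(37) = 1·36 = 36 = 2^2 · 3^2.
g is a primitive root iff g^(36/q) ≢ 1 (mod 74) for each prime q ∈ {2, 3}.
g = 2: gcd(2, 74) = 2 > 1, not a unit — skip.
g = 3: 3^18 ≡ 1 — hits 1, so not a primitive root.
g = 4: gcd(4, 74) = 2 > 1, not a unit — skip.
g = 5: 5^18 ≡ 73; 5^12 ≡ 47 — none is 1, so 5 is a primitive root.
So 5 is the smallest generator of (Z/74Z)^×.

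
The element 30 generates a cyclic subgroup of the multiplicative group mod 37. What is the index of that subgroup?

2

Since 30 ∈ (Z/37Z)^×, its order divides φ(37) = 37 − 1 = 36 = 2^2 · 3^2.
Divisors of 36: 1, 2, 3, 4, 6, 9, 12, 18, 36.
Compute 30^d (mod 37) for the divisors d until we hit 1:
30^1 ≡ 30
30^2 ≡ 12
30^3 ≡ 27
30^4 ≡ 33
30^6 ≡ 26
30^9 ≡ 36
30^12 ≡ 10
30^18 ≡ 1
The order of 30 is 18, so the subgroup it generates has 18 elements.
The index is φ(37) / ord(30) = 36 / 18 = 2.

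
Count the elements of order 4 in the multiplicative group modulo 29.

2

φ(29) = 29 − 1 = 28 = 2^2 · 7.
(Z/29Z)^× is cyclic (|G| = 28); a cyclic group of order m has exactly φ(d) elements of each order d | m, and none otherwise.
4 = 2^2 divides 28, and φ(4) = 2.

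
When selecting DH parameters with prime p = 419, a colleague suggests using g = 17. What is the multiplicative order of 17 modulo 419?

By Lagrange's theorem, ord_419(17) divides φ(419) = 419 − 1 = 418 = 2 · 11 · 19.
Divisors of 418: 1, 2, 11, 19, 22, 38, 209, 418.
Compute 17^d (mod 419) for the divisors d until we hit 1:
17^1 ≡ 17
17^2 ≡ 289
17^11 ≡ 220
17^19 ≡ 71
17^22 ≡ 215
17^38 ≡ 13
17^209 ≡ 418
17^418 ≡ 1
Hence ord(17) = 418.

418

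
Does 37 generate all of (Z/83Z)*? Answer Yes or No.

φ(83) = 83 − 1 = 82 = 2 · 41.
Test 37^(82/q) mod 83 for each prime factor q of 82:
37^41 ≡ 1 (mod 83)  [q = 2: ≡ 1 ✗]
37^2 ≡ 41 (mod 83)  [q = 41: ≢ 1 ✓]
Since 37^41 ≡ 1, the order of 37 divides 41 < 82, so 37 is not a primitive root.

No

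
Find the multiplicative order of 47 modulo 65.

The order of 47 must divide φ(65) = φ(5·13) = (5−1)·(13−1) = 4·12 = 48 = 2^4 · 3.
Divisors of 48: 1, 2, 3, 4, 6, 8, 12, 16, 24, 48.
Check 47^d mod 65 for each divisor in increasing order:
47^1 ≡ 47 (mod 65)
47^2 ≡ 64 (mod 65)
47^3 ≡ 18 (mod 65)
47^4 ≡ 1 (mod 65) ✓
Therefore the multiplicative order of 47 modulo 65 is 4.

4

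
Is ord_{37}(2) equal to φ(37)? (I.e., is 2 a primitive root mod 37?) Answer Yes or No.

φ(37) = 37 − 1 = 36 = 2^2 · 3^2.
An element g generates (Z/37Z)^× iff g^(36/q) ≢ 1 (mod 37) for each prime q ∈ {2, 3}.
2^18 ≡ 36 (mod 37)  [q = 2: ≢ 1 ✓]
2^12 ≡ 26 (mod 37)  [q = 3: ≢ 1 ✓]
All checks pass, so 2 has order 36 and is a primitive root modulo 37.

Yes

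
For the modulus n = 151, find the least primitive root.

6

φ(151) = 151 − 1 = 150 = 2 · 3 · 5^2.
g is a primitive root iff g^(150/q) ≢ 1 (mod 151) for each prime q ∈ {2, 3, 5}.
g = 2: 2^75 ≡ 1 — hits 1, so not a primitive root.
g = 3: 3^75 ≡ 150; 3^50 ≡ 1 — hits 1, so not a primitive root.
g = 4: 4^75 ≡ 1 — hits 1, so not a primitive root.
g = 5: 5^75 ≡ 1 — hits 1, so not a primitive root.
g = 6: 6^75 ≡ 150; 6^50 ≡ 32; 6^30 ≡ 59 — none is 1, so 6 is a primitive root.
The smallest primitive root modulo 151 is 6.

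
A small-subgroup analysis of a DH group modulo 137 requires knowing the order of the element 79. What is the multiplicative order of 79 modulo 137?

136

ord(79) | φ(137) = 137 − 1 = 136 = 2^3 · 17.
Divisors of 136: 1, 2, 4, 8, 17, 34, 68, 136.
Evaluate successive powers at the divisors of 136:
79^1 ≡ 79
79^2 ≡ 76
79^4 ≡ 22
79^8 ≡ 73
79^17 ≡ 127
79^34 ≡ 100
79^68 ≡ 136
79^136 ≡ 1
Therefore the multiplicative order of 79 modulo 137 is 136.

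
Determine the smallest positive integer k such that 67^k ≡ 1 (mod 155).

The order of 67 must divide φ(155) = φ(5·31) = (5−1)·(31−1) = 4·30 = 120 = 2^3 · 3 · 5.
Divisors of 120: 1, 2, 3, 4, 5, 6, 8, 10, 12, 15, 20, 24, 30, 40, 60, 120.
Evaluate successive powers at the divisors of 120:
67^1 ≡ 67
67^2 ≡ 149
67^3 ≡ 63
67^4 ≡ 36
67^5 ≡ 87
67^6 ≡ 94
67^8 ≡ 56
67^10 ≡ 129
67^12 ≡ 1
Hence ord(67) = 12.

12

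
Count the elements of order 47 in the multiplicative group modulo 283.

46

φ(283) = 283 − 1 = 282 = 2 · 3 · 47.
Since (Z/283Z)^× is cyclic of order 282, the number of elements of order d is φ(d) when d | 282 and 0 otherwise.
47 | 282, and φ(47) = 47 − 1 = 46.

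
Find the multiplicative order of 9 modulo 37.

ord(9) | φ(37) = 37 − 1 = 36 = 2^2 · 3^2.
Divisors of 36: 1, 2, 3, 4, 6, 9, 12, 18, 36.
Test each divisor d:
9^1 ≡ 9 (mod 37)
9^2 ≡ 7 (mod 37)
9^3 ≡ 26 (mod 37)
9^4 ≡ 12 (mod 37)
9^6 ≡ 10 (mod 37)
9^9 ≡ 1 (mod 37) ✓
The smallest such exponent is 9, so the order of 9 is 9.

9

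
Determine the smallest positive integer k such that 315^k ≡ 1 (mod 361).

57

By Lagrange's theorem, ord_361(315) divides φ(361) = φ(19^2) = 19·(19−1) = 342 = 2 · 3^2 · 19.
Divisors of 342: 1, 2, 3, 6, 9, 18, 19, 38, 57, 114, 171, 342.
Evaluate successive powers at the divisors of 342:
315^1 ≡ 315
315^2 ≡ 311
315^3 ≡ 134
315^6 ≡ 267
315^9 ≡ 39
315^18 ≡ 77
315^19 ≡ 68
315^38 ≡ 292
315^57 ≡ 1
So ord_361(315) = 57.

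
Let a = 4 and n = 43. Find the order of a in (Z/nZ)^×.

The order of 4 must divide φ(43) = 43 − 1 = 42 = 2 · 3 · 7.
Divisors of 42: 1, 2, 3, 6, 7, 14, 21, 42.
Test each divisor d:
4^1 ≡ 4 (mod 43)
4^2 ≡ 16 (mod 43)
4^3 ≡ 21 (mod 43)
4^6 ≡ 11 (mod 43)
4^7 ≡ 1 (mod 43) ✓
The smallest such exponent is 7, so the order of 4 is 7.

7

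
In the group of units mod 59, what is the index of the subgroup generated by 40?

By Lagrange's theorem, ord_59(40) divides φ(59) = 59 − 1 = 58 = 2 · 29.
Divisors of 58: 1, 2, 29, 58.
Evaluate successive powers at the divisors of 58:
40^1 ≡ 40
40^2 ≡ 7
40^29 ≡ 58
40^58 ≡ 1
So ord_59(40) = 58, hence |⟨40⟩| = 58.
[(Z/59Z)^× : ⟨40⟩] = 58/58 = 1.

1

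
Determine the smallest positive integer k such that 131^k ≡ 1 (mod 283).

ord(131) | φ(283) = 283 − 1 = 282 = 2 · 3 · 47.
Divisors of 282: 1, 2, 3, 6, 47, 94, 141, 282.
Compute 131^d (mod 283) for the divisors d until we hit 1:
131^1 ≡ 131 (mod 283)
131^2 ≡ 181 (mod 283)
131^3 ≡ 222 (mod 283)
131^6 ≡ 42 (mod 283)
131^47 ≡ 282 (mod 283)
131^94 ≡ 1 (mod 283) ✓
The smallest such exponent is 94, so the order of 131 is 94.

94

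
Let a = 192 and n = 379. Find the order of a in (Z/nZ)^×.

378

The order of 192 must divide φ(379) = 379 − 1 = 378 = 2 · 3^3 · 7.
Divisors of 378: 1, 2, 3, 6, 7, 9, 14, 18, 21, 27, 42, 54, 63, 126, 189, 378.
Evaluate successive powers at the divisors of 378:
192^1 ≡ 192
192^2 ≡ 101
192^3 ≡ 63
192^6 ≡ 179
192^7 ≡ 258
192^9 ≡ 286
192^14 ≡ 239
192^18 ≡ 311
192^21 ≡ 264
192^27 ≡ 260
192^42 ≡ 339
192^54 ≡ 138
192^63 ≡ 52
192^126 ≡ 51
192^189 ≡ 378
192^378 ≡ 1
The smallest such exponent is 378, so the order of 192 is 378.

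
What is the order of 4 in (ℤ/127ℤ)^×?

ord(4) | φ(127) = 127 − 1 = 126 = 2 · 3^2 · 7.
Divisors of 126: 1, 2, 3, 6, 7, 9, 14, 18, 21, 42, 63, 126.
Evaluate successive powers at the divisors of 126:
4^1 ≡ 4 (mod 127)
4^2 ≡ 16 (mod 127)
4^3 ≡ 64 (mod 127)
4^6 ≡ 32 (mod 127)
4^7 ≡ 1 (mod 127) ✓
Therefore the multiplicative order of 4 modulo 127 is 7.

7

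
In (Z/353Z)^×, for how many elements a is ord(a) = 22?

10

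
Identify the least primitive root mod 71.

7

φ(71) = 71 − 1 = 70 = 2 · 5 · 7.
Test candidates g = 2, 3, … against the prime factors q ∈ {2, 5, 7} of φ(71): g is a generator iff g^(70/q) ≢ 1 for every such q.
g = 2: 2^35 ≡ 1 — hits 1, so not a primitive root.
g = 3: 3^35 ≡ 1 — hits 1, so not a primitive root.
g = 4: 4^35 ≡ 1 — hits 1, so not a primitive root.
g = 5: 5^35 ≡ 1 — hits 1, so not a primitive root.
g = 6: 6^35 ≡ 1 — hits 1, so not a primitive root.
g = 7: 7^35 ≡ 70; 7^14 ≡ 54; 7^10 ≡ 45 — none is 1, so 7 is a primitive root.
The smallest primitive root modulo 71 is 7.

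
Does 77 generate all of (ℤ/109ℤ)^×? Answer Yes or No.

No

φ(109) = 109 − 1 = 108 = 2^2 · 3^3.
It suffices to check that the order of 77 is not a proper divisor of 108: compute 77^(108/q) for q ∈ {2, 3}.
77^54 ≡ 108 (mod 109)  [q = 2: ≢ 1 ✓]
77^36 ≡ 1 (mod 109)  [q = 3: ≡ 1 ✗]
77^36 ≡ 1 shows ord(77) | 36, strictly less than φ(109); not a primitive root.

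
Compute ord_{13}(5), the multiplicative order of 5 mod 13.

4

By Lagrange's theorem, ord_13(5) divides φ(13) = 13 − 1 = 12 = 2^2 · 3.
Divisors of 12: 1, 2, 3, 4, 6, 12.
Test each divisor d:
5^1 ≡ 5 (mod 13)
5^2 ≡ 12 (mod 13)
5^3 ≡ 8 (mod 13)
5^4 ≡ 1 (mod 13) ✓
So ord_13(5) = 4.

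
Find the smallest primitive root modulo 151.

φ(151) = 151 − 1 = 150 = 2 · 3 · 5^2.
g is a primitive root iff g^(150/q) ≢ 1 (mod 151) for each prime q ∈ {2, 3, 5}.
g = 2: 2^75 ≡ 1 — hits 1, so not a primitive root.
g = 3: 3^75 ≡ 150; 3^50 ≡ 1 — hits 1, so not a primitive root.
g = 4: 4^75 ≡ 1 — hits 1, so not a primitive root.
g = 5: 5^75 ≡ 1 — hits 1, so not a primitive root.
g = 6: 6^75 ≡ 150; 6^50 ≡ 32; 6^30 ≡ 59 — none is 1, so 6 is a primitive root.
Hence the least primitive root of 151 is 6.

6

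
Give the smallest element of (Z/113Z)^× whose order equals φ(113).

3

φ(113) = 113 − 1 = 112 = 2^4 · 7.
g is a primitive root iff g^(112/q) ≢ 1 (mod 113) for each prime q ∈ {2, 7}.
g = 2: 2^56 ≡ 1 — hits 1, so not a primitive root.
g = 3: 3^56 ≡ 112; 3^16 ≡ 49 — none is 1, so 3 is a primitive root.
The smallest primitive root modulo 113 is 3.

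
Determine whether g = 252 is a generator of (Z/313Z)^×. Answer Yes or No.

No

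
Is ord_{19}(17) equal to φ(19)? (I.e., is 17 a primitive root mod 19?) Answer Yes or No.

φ(19) = 19 − 1 = 18 = 2 · 3^2.
Test 17^(18/q) mod 19 for each prime factor q of 18:
17^9 ≡ 1 (mod 19)  [q = 2: ≡ 1 ✗]
17^6 ≡ 7 (mod 19)  [q = 3: ≢ 1 ✓]
The check at q = 2 fails, so 17 generates a proper subgroup.

No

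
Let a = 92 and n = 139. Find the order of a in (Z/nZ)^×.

138

Since 92 ∈ (Z/139Z)^×, its order divides φ(139) = 139 − 1 = 138 = 2 · 3 · 23.
Divisors of 138: 1, 2, 3, 6, 23, 46, 69, 138.
Check 92^d mod 139 for each divisor in increasing order:
92^1 ≡ 92 (mod 139)
92^2 ≡ 124 (mod 139)
92^3 ≡ 10 (mod 139)
92^6 ≡ 100 (mod 139)
92^23 ≡ 43 (mod 139)
92^46 ≡ 42 (mod 139)
92^69 ≡ 138 (mod 139)
92^138 ≡ 1 (mod 139) ✓
The smallest such exponent is 138, so the order of 92 is 138.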